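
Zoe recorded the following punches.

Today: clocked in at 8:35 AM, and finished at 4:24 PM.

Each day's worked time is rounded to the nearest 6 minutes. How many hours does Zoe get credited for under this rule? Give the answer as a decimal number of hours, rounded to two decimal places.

Today: 8:35 AM–4:24 PM = 7 h 49 min → rounds to 7 h 48 min

7.80 hours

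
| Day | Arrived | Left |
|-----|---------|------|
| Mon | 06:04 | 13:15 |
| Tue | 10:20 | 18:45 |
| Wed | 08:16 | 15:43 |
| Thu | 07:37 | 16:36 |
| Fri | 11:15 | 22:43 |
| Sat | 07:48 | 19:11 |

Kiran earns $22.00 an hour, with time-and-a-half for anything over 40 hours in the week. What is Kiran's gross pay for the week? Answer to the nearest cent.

$1371.15

Mon: 06:04–13:15 = 7 h 11 min
Tue: 10:20–18:45 = 8 h 25 min
Wed: 08:16–15:43 = 7 h 27 min
Thu: 07:37–16:36 = 8 h 59 min
Fri: 11:15–22:43 = 11 h 28 min
Sat: 07:48–19:11 = 11 h 23 min
Total worked: 54 h 53 min = 3293 min.
Regular 40 h 0 min = 2400 min at $22.00/h; overtime 14 h 53 min = 893 min at $33.00/h.
Pay = (2400 × $22.00 + 893 × $33.00) ÷ 60 = $1371.15.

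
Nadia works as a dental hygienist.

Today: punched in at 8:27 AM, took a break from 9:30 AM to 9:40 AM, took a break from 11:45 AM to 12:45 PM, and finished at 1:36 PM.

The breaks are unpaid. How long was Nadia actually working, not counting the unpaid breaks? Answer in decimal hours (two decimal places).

Today: 8:27 AM–1:36 PM = 5 h 9 min; less 70 min break → 3 h 59 min

3.98 hours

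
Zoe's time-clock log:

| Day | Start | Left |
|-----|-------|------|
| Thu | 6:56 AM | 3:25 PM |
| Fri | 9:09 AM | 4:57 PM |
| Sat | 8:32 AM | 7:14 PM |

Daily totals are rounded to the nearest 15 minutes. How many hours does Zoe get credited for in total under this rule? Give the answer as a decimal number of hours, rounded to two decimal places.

27.00 hours

Thu: 6:56 AM–3:25 PM = 8 h 29 min → rounds to 8 h 30 min
Fri: 9:09 AM–4:57 PM = 7 h 48 min → rounds to 7 h 45 min
Sat: 8:32 AM–7:14 PM = 10 h 42 min → rounds to 10 h 45 min
Total credited: 27 h 0 min.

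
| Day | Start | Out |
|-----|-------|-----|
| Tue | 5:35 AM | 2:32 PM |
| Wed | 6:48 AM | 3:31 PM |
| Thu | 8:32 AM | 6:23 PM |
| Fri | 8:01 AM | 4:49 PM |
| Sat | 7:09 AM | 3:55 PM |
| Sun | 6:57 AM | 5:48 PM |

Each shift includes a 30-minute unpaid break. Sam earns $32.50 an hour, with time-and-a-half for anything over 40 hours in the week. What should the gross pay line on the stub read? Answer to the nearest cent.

Tue: 5:35 AM–2:32 PM = 8 h 57 min; less 30 min break → 8 h 27 min
Wed: 6:48 AM–3:31 PM = 8 h 43 min; less 30 min break → 8 h 13 min
Thu: 8:32 AM–6:23 PM = 9 h 51 min; less 30 min break → 9 h 21 min
Fri: 8:01 AM–4:49 PM = 8 h 48 min; less 30 min break → 8 h 18 min
Sat: 7:09 AM–3:55 PM = 8 h 46 min; less 30 min break → 8 h 16 min
Sun: 6:57 AM–5:48 PM = 10 h 51 min; less 30 min break → 10 h 21 min
Total worked: 52 h 56 min = 3176 min.
Regular 40 h 0 min = 2400 min at $32.50/h; overtime 12 h 56 min = 776 min at $48.75/h.
Pay = (2400 × $32.50 + 776 × $48.75) ÷ 60 = $1930.50.

$1930.50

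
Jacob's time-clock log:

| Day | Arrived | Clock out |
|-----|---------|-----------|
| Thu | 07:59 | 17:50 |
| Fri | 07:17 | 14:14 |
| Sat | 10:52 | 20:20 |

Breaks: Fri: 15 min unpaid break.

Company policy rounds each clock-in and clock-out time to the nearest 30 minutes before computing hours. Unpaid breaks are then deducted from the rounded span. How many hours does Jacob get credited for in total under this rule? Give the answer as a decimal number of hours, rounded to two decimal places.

Thu: in 07:59→08:00, out 17:50→18:00; 10 h 0 min
Fri: in 07:17→07:30, out 14:14→14:00; 6 h 30 min − 15 min = 6 h 15 min
Sat: in 10:52→11:00, out 20:20→20:30; 9 h 30 min
Total credited: 25 h 45 min.

25.75 hours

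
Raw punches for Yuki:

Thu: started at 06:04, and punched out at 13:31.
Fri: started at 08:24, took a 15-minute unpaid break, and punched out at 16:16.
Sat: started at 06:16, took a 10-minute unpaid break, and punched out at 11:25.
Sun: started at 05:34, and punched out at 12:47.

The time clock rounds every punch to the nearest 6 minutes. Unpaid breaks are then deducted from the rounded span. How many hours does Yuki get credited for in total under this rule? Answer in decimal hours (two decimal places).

27.18 hours

Thu: in 06:04→06:06, out 13:31→13:30; 7 h 24 min
Fri: in 08:24→08:24, out 16:16→16:18; 7 h 54 min − 15 min = 7 h 39 min
Sat: in 06:16→06:18, out 11:25→11:24; 5 h 6 min − 10 min = 4 h 56 min
Sun: in 05:34→05:36, out 12:47→12:48; 7 h 12 min
Total credited: 27 h 11 min.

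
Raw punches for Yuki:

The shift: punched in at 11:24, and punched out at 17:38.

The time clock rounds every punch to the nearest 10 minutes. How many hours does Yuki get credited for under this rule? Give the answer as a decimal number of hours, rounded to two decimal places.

6.33 hours

The shift: in 11:24→11:20, out 17:38→17:40; 6 h 20 min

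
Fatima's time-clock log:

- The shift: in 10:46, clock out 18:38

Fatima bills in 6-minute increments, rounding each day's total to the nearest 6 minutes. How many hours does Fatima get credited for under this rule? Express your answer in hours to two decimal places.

The shift: 10:46–18:38 = 7 h 52 min → rounds to 7 h 54 min

7.90 hours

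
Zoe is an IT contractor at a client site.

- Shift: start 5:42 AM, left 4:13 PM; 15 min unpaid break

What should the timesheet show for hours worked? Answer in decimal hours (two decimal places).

Shift: 5:42 AM–4:13 PM = 10 h 31 min; less 15 min break → 10 h 16 min

10.27 hours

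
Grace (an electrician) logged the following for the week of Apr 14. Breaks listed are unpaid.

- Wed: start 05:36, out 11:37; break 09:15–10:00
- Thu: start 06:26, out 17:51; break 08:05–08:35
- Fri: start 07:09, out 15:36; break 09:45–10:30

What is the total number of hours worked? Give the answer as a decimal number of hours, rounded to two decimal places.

Wed: 05:36–11:37 = 6 h 1 min; less 45 min break → 5 h 16 min
Thu: 06:26–17:51 = 11 h 25 min; less 30 min break → 10 h 55 min
Fri: 07:09–15:36 = 8 h 27 min; less 45 min break → 7 h 42 min
Total: 5 h 16 min + 10 h 55 min + 7 h 42 min = 23 h 53 min.

23.88 hours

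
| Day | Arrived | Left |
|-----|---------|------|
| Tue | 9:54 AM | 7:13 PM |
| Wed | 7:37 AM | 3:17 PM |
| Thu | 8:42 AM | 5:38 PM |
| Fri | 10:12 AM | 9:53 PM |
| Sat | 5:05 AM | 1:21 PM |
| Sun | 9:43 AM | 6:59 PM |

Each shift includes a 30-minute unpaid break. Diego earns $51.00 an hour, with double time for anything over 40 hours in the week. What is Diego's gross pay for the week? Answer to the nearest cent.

Tue: 9:54 AM–7:13 PM = 9 h 19 min; less 30 min break → 8 h 49 min
Wed: 7:37 AM–3:17 PM = 7 h 40 min; less 30 min break → 7 h 10 min
Thu: 8:42 AM–5:38 PM = 8 h 56 min; less 30 min break → 8 h 26 min
Fri: 10:12 AM–9:53 PM = 11 h 41 min; less 30 min break → 11 h 11 min
Sat: 5:05 AM–1:21 PM = 8 h 16 min; less 30 min break → 7 h 46 min
Sun: 9:43 AM–6:59 PM = 9 h 16 min; less 30 min break → 8 h 46 min
Total worked: 52 h 8 min = 3128 min.
Regular 40 h 0 min = 2400 min at $51.00/h; overtime 12 h 8 min = 728 min at $102.00/h.
Pay = (2400 × $51.00 + 728 × $102.00) ÷ 60 = $3277.60.

$3277.60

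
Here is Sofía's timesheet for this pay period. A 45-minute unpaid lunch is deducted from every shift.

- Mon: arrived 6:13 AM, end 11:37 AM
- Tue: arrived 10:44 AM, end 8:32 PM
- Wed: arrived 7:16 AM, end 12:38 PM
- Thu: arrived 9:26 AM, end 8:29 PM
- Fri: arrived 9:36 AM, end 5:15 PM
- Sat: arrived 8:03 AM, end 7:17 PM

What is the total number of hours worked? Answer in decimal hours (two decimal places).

46.00 hours

Mon: 6:13 AM–11:37 AM = 5 h 24 min; less 45 min break → 4 h 39 min
Tue: 10:44 AM–8:32 PM = 9 h 48 min; less 45 min break → 9 h 3 min
Wed: 7:16 AM–12:38 PM = 5 h 22 min; less 45 min break → 4 h 37 min
Thu: 9:26 AM–8:29 PM = 11 h 3 min; less 45 min break → 10 h 18 min
Fri: 9:36 AM–5:15 PM = 7 h 39 min; less 45 min break → 6 h 54 min
Sat: 8:03 AM–7:17 PM = 11 h 14 min; less 45 min break → 10 h 29 min
Total: 4 h 39 min + 9 h 3 min + 4 h 37 min + 10 h 18 min + 6 h 54 min + 10 h 29 min = 46 h 0 min.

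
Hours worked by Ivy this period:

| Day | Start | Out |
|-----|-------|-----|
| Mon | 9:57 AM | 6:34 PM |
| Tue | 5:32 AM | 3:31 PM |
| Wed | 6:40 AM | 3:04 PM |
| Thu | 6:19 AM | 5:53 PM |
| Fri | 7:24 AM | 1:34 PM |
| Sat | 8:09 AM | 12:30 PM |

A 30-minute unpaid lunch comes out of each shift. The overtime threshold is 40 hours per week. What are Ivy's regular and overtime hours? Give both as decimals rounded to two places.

Mon: 9:57 AM–6:34 PM = 8 h 37 min; less 30 min break → 8 h 7 min
Tue: 5:32 AM–3:31 PM = 9 h 59 min; less 30 min break → 9 h 29 min
Wed: 6:40 AM–3:04 PM = 8 h 24 min; less 30 min break → 7 h 54 min
Thu: 6:19 AM–5:53 PM = 11 h 34 min; less 30 min break → 11 h 4 min
Fri: 7:24 AM–1:34 PM = 6 h 10 min; less 30 min break → 5 h 40 min
Sat: 8:09 AM–12:30 PM = 4 h 21 min; less 30 min break → 3 h 51 min
Total worked: 46 h 5 min = 46.08 h.
Threshold 40 h → overtime 6 h 5 min, regular 40 h 0 min.

Regular 40.00 hours, overtime 6.08 hours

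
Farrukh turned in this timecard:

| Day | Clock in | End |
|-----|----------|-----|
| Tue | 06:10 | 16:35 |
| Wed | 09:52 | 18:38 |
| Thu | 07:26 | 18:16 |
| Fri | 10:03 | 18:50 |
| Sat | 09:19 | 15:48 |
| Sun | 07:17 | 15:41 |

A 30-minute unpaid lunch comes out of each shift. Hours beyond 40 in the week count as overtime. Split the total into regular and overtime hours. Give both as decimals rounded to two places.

Tue: 06:10–16:35 = 10 h 25 min; less 30 min break → 9 h 55 min
Wed: 09:52–18:38 = 8 h 46 min; less 30 min break → 8 h 16 min
Thu: 07:26–18:16 = 10 h 50 min; less 30 min break → 10 h 20 min
Fri: 10:03–18:50 = 8 h 47 min; less 30 min break → 8 h 17 min
Sat: 09:19–15:48 = 6 h 29 min; less 30 min break → 5 h 59 min
Sun: 07:17–15:41 = 8 h 24 min; less 30 min break → 7 h 54 min
Total worked: 50 h 41 min = 50.68 h.
Threshold 40 h → overtime 10 h 41 min, regular 40 h 0 min.

Regular 40.00 hours, overtime 10.68 hours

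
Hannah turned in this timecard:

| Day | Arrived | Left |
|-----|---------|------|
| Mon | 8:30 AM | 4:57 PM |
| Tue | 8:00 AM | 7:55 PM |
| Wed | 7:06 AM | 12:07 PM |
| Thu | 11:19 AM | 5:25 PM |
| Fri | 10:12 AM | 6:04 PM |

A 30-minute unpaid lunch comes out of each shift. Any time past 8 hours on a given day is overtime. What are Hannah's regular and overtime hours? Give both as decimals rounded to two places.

Mon: 8:30 AM–4:57 PM = 8 h 27 min; less 30 min break → 7 h 57 min
Tue: 8:00 AM–7:55 PM = 11 h 55 min; less 30 min break → 11 h 25 min
Wed: 7:06 AM–12:07 PM = 5 h 1 min; less 30 min break → 4 h 31 min
Thu: 11:19 AM–5:25 PM = 6 h 6 min; less 30 min break → 5 h 36 min
Fri: 10:12 AM–6:04 PM = 7 h 52 min; less 30 min break → 7 h 22 min
Mon reg 7 h 57 min / OT 0 h 0 min; Tue reg 8 h 0 min / OT 3 h 25 min; Wed reg 4 h 31 min / OT 0 h 0 min; Thu reg 5 h 36 min / OT 0 h 0 min; Fri reg 7 h 22 min / OT 0 h 0 min.
Totals: regular 33 h 26 min, overtime 3 h 25 min.

Regular 33.43 hours, overtime 3.42 hours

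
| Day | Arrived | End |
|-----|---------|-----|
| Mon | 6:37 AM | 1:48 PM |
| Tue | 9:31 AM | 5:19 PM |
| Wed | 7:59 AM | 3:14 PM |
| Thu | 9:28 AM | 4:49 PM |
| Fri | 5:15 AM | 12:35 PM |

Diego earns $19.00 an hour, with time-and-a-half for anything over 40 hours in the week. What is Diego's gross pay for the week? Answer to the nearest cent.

$701.42

Mon: 6:37 AM–1:48 PM = 7 h 11 min
Tue: 9:31 AM–5:19 PM = 7 h 48 min
Wed: 7:59 AM–3:14 PM = 7 h 15 min
Thu: 9:28 AM–4:49 PM = 7 h 21 min
Fri: 5:15 AM–12:35 PM = 7 h 20 min
Total worked: 36 h 55 min = 2215 min.
Regular 36 h 55 min = 2215 min at $19.00/h; overtime 0 h 0 min = 0 min at $28.50/h.
Pay = (2215 × $19.00 + 0 × $28.50) ÷ 60 = $701.42.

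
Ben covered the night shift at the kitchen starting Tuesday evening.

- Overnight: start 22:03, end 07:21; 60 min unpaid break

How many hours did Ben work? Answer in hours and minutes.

8 h 18 min

Overnight: 22:03 → midnight = 1 h 57 min; midnight → 07:21 = 7 h 21 min; span 9 h 18 min; less 60 min break → 8 h 18 min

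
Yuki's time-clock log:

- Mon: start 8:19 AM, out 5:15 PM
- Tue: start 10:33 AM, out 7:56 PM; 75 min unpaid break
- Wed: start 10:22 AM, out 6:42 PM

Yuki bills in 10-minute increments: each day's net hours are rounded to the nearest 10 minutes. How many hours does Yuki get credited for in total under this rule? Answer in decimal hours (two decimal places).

25.50 hours

Mon: 8:19 AM–5:15 PM = 8 h 56 min → rounds to 9 h 0 min
Tue: 10:33 AM–7:56 PM = 9 h 23 min − 75 min = 8 h 8 min → rounds to 8 h 10 min
Wed: 10:22 AM–6:42 PM = 8 h 20 min → rounds to 8 h 20 min
Total credited: 25 h 30 min.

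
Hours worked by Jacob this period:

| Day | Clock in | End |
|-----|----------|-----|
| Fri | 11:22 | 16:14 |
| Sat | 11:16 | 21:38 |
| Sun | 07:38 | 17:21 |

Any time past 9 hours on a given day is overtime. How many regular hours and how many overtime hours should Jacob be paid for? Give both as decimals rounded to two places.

Regular 22.87 hours, overtime 2.08 hours

Fri: 11:22–16:14 = 4 h 52 min
Sat: 11:16–21:38 = 10 h 22 min
Sun: 07:38–17:21 = 9 h 43 min
Fri reg 4 h 52 min / OT 0 h 0 min; Sat reg 9 h 0 min / OT 1 h 22 min; Sun reg 9 h 0 min / OT 0 h 43 min.
Totals: regular 22 h 52 min, overtime 2 h 5 min.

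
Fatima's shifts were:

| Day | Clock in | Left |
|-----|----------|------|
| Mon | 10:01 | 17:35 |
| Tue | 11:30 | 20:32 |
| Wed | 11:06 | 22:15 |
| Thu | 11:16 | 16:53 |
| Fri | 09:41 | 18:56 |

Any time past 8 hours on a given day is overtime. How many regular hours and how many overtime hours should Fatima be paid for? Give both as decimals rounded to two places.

Regular 37.18 hours, overtime 5.43 hours

Mon: 10:01–17:35 = 7 h 34 min
Tue: 11:30–20:32 = 9 h 2 min
Wed: 11:06–22:15 = 11 h 9 min
Thu: 11:16–16:53 = 5 h 37 min
Fri: 09:41–18:56 = 9 h 15 min
Mon reg 7 h 34 min / OT 0 h 0 min; Tue reg 8 h 0 min / OT 1 h 2 min; Wed reg 8 h 0 min / OT 3 h 9 min; Thu reg 5 h 37 min / OT 0 h 0 min; Fri reg 8 h 0 min / OT 1 h 15 min.
Totals: regular 37 h 11 min, overtime 5 h 26 min.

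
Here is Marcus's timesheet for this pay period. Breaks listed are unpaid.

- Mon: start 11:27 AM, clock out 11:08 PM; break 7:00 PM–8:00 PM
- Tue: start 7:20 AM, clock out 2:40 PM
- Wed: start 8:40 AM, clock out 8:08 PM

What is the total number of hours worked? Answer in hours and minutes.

Mon: 11:27 AM–11:08 PM = 11 h 41 min; less 60 min break → 10 h 41 min
Tue: 7:20 AM–2:40 PM = 7 h 20 min
Wed: 8:40 AM–8:08 PM = 11 h 28 min
Total: 10 h 41 min + 7 h 20 min + 11 h 28 min = 29 h 29 min.

29 h 29 min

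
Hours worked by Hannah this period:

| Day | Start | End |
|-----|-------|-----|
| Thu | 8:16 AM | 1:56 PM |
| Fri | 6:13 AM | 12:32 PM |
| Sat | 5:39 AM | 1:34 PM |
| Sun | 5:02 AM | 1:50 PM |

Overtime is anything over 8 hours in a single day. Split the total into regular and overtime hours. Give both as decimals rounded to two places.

Regular 27.90 hours, overtime 0.80 hours

Thu: 8:16 AM–1:56 PM = 5 h 40 min
Fri: 6:13 AM–12:32 PM = 6 h 19 min
Sat: 5:39 AM–1:34 PM = 7 h 55 min
Sun: 5:02 AM–1:50 PM = 8 h 48 min
Thu reg 5 h 40 min / OT 0 h 0 min; Fri reg 6 h 19 min / OT 0 h 0 min; Sat reg 7 h 55 min / OT 0 h 0 min; Sun reg 8 h 0 min / OT 0 h 48 min.
Totals: regular 27 h 54 min, overtime 0 h 48 min.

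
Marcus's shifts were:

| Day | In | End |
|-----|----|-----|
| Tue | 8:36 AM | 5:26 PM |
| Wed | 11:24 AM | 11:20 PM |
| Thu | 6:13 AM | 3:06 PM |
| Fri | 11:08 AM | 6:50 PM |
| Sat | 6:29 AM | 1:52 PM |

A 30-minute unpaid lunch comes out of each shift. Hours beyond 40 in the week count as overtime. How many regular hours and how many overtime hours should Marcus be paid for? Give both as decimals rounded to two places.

Tue: 8:36 AM–5:26 PM = 8 h 50 min; less 30 min break → 8 h 20 min
Wed: 11:24 AM–11:20 PM = 11 h 56 min; less 30 min break → 11 h 26 min
Thu: 6:13 AM–3:06 PM = 8 h 53 min; less 30 min break → 8 h 23 min
Fri: 11:08 AM–6:50 PM = 7 h 42 min; less 30 min break → 7 h 12 min
Sat: 6:29 AM–1:52 PM = 7 h 23 min; less 30 min break → 6 h 53 min
Total worked: 42 h 14 min = 42.23 h.
Threshold 40 h → overtime 2 h 14 min, regular 40 h 0 min.

Regular 40.00 hours, overtime 2.23 hours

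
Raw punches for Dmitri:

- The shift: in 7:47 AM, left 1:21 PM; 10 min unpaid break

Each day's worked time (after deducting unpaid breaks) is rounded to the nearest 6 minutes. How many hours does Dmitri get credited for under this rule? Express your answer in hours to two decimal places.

5.40 hours

The shift: 7:47 AM–1:21 PM = 5 h 34 min − 10 min = 5 h 24 min → rounds to 5 h 24 min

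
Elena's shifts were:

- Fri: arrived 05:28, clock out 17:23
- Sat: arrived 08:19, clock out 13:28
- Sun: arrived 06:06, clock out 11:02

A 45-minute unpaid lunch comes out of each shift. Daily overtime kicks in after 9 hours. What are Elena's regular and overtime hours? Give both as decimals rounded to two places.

Fri: 05:28–17:23 = 11 h 55 min; less 45 min break → 11 h 10 min
Sat: 08:19–13:28 = 5 h 9 min; less 45 min break → 4 h 24 min
Sun: 06:06–11:02 = 4 h 56 min; less 45 min break → 4 h 11 min
Fri reg 9 h 0 min / OT 2 h 10 min; Sat reg 4 h 24 min / OT 0 h 0 min; Sun reg 4 h 11 min / OT 0 h 0 min.
Totals: regular 17 h 35 min, overtime 2 h 10 min.

Regular 17.58 hours, overtime 2.17 hours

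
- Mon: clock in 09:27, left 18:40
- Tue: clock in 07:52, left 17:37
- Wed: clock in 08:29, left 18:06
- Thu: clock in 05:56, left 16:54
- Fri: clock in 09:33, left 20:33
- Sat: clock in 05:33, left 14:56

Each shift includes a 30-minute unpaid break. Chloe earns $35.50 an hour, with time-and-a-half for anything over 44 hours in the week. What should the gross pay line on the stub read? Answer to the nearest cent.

$2250.70

Mon: 09:27–18:40 = 9 h 13 min; less 30 min break → 8 h 43 min
Tue: 07:52–17:37 = 9 h 45 min; less 30 min break → 9 h 15 min
Wed: 08:29–18:06 = 9 h 37 min; less 30 min break → 9 h 7 min
Thu: 05:56–16:54 = 10 h 58 min; less 30 min break → 10 h 28 min
Fri: 09:33–20:33 = 11 h 0 min; less 30 min break → 10 h 30 min
Sat: 05:33–14:56 = 9 h 23 min; less 30 min break → 8 h 53 min
Total worked: 56 h 56 min = 3416 min.
Regular 44 h 0 min = 2640 min at $35.50/h; overtime 12 h 56 min = 776 min at $53.25/h.
Pay = (2640 × $35.50 + 776 × $53.25) ÷ 60 = $2250.70.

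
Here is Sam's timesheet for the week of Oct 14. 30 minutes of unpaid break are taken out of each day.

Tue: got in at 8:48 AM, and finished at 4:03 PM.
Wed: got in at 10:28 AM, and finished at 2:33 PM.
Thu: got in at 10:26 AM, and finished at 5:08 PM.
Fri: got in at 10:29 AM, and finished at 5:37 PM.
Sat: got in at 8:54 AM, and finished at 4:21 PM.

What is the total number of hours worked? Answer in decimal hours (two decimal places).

30.12 hours

Tue: 8:48 AM–4:03 PM = 7 h 15 min; less 30 min break → 6 h 45 min
Wed: 10:28 AM–2:33 PM = 4 h 5 min; less 30 min break → 3 h 35 min
Thu: 10:26 AM–5:08 PM = 6 h 42 min; less 30 min break → 6 h 12 min
Fri: 10:29 AM–5:37 PM = 7 h 8 min; less 30 min break → 6 h 38 min
Sat: 8:54 AM–4:21 PM = 7 h 27 min; less 30 min break → 6 h 57 min
Total: 6 h 45 min + 3 h 35 min + 6 h 12 min + 6 h 38 min + 6 h 57 min = 30 h 7 min.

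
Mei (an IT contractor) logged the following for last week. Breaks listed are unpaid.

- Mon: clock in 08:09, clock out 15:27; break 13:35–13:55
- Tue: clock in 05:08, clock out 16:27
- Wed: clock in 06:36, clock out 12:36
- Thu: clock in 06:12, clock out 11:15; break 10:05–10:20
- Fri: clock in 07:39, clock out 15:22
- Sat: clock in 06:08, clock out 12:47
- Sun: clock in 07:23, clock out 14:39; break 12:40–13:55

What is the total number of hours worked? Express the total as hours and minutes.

49 h 28 min

Mon: 08:09–15:27 = 7 h 18 min; less 20 min break → 6 h 58 min
Tue: 05:08–16:27 = 11 h 19 min
Wed: 06:36–12:36 = 6 h 0 min
Thu: 06:12–11:15 = 5 h 3 min; less 15 min break → 4 h 48 min
Fri: 07:39–15:22 = 7 h 43 min
Sat: 06:08–12:47 = 6 h 39 min
Sun: 07:23–14:39 = 7 h 16 min; less 75 min break → 6 h 1 min
Total: 6 h 58 min + 11 h 19 min + 6 h 0 min + 4 h 48 min + 7 h 43 min + 6 h 39 min + 6 h 1 min = 49 h 28 min.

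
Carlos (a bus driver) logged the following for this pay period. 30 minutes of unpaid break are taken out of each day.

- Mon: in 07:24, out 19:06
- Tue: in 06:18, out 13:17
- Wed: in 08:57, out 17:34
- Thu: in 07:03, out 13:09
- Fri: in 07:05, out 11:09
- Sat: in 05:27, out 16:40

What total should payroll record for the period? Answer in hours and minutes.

45 h 41 min

Mon: 07:24–19:06 = 11 h 42 min; less 30 min break → 11 h 12 min
Tue: 06:18–13:17 = 6 h 59 min; less 30 min break → 6 h 29 min
Wed: 08:57–17:34 = 8 h 37 min; less 30 min break → 8 h 7 min
Thu: 07:03–13:09 = 6 h 6 min; less 30 min break → 5 h 36 min
Fri: 07:05–11:09 = 4 h 4 min; less 30 min break → 3 h 34 min
Sat: 05:27–16:40 = 11 h 13 min; less 30 min break → 10 h 43 min
Total: 11 h 12 min + 6 h 29 min + 8 h 7 min + 5 h 36 min + 3 h 34 min + 10 h 43 min = 45 h 41 min.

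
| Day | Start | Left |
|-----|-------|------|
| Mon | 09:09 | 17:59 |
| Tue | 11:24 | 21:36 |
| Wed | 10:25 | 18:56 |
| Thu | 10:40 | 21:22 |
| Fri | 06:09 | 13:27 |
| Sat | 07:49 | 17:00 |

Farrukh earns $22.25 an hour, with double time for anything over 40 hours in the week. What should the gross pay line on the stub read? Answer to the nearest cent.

Mon: 09:09–17:59 = 8 h 50 min
Tue: 11:24–21:36 = 10 h 12 min
Wed: 10:25–18:56 = 8 h 31 min
Thu: 10:40–21:22 = 10 h 42 min
Fri: 06:09–13:27 = 7 h 18 min
Sat: 07:49–17:00 = 9 h 11 min
Total worked: 54 h 44 min = 3284 min.
Regular 40 h 0 min = 2400 min at $22.25/h; overtime 14 h 44 min = 884 min at $44.50/h.
Pay = (2400 × $22.25 + 884 × $44.50) ÷ 60 = $1545.63.

$1545.63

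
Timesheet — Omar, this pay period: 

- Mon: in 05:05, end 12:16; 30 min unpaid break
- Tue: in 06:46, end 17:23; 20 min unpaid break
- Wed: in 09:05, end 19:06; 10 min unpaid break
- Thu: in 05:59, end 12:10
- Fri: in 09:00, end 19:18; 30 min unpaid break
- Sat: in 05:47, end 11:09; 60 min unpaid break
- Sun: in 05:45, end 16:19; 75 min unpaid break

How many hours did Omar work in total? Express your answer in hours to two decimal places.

56.48 hours

Mon: 05:05–12:16 = 7 h 11 min; less 30 min break → 6 h 41 min
Tue: 06:46–17:23 = 10 h 37 min; less 20 min break → 10 h 17 min
Wed: 09:05–19:06 = 10 h 1 min; less 10 min break → 9 h 51 min
Thu: 05:59–12:10 = 6 h 11 min
Fri: 09:00–19:18 = 10 h 18 min; less 30 min break → 9 h 48 min
Sat: 05:47–11:09 = 5 h 22 min; less 60 min break → 4 h 22 min
Sun: 05:45–16:19 = 10 h 34 min; less 75 min break → 9 h 19 min
Total: 6 h 41 min + 10 h 17 min + 9 h 51 min + 6 h 11 min + 9 h 48 min + 4 h 22 min + 9 h 19 min = 56 h 29 min.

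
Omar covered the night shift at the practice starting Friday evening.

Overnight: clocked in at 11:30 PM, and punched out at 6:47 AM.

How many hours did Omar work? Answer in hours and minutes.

7 h 17 min

Overnight: 11:30 PM → midnight = 0 h 30 min; midnight → 6:47 AM = 6 h 47 min; span 7 h 17 min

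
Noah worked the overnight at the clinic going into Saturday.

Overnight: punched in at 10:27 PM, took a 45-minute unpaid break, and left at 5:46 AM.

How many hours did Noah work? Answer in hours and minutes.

6 h 34 min

Overnight: 10:27 PM → midnight = 1 h 33 min; midnight → 5:46 AM = 5 h 46 min; span 7 h 19 min; less 45 min break → 6 h 34 min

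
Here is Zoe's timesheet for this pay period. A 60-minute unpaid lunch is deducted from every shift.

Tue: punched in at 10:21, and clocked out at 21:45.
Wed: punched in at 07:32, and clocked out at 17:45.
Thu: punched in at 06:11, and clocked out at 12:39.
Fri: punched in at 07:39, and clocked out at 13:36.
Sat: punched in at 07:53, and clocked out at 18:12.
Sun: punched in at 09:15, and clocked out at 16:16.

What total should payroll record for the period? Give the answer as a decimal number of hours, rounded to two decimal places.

Tue: 10:21–21:45 = 11 h 24 min; less 60 min break → 10 h 24 min
Wed: 07:32–17:45 = 10 h 13 min; less 60 min break → 9 h 13 min
Thu: 06:11–12:39 = 6 h 28 min; less 60 min break → 5 h 28 min
Fri: 07:39–13:36 = 5 h 57 min; less 60 min break → 4 h 57 min
Sat: 07:53–18:12 = 10 h 19 min; less 60 min break → 9 h 19 min
Sun: 09:15–16:16 = 7 h 1 min; less 60 min break → 6 h 1 min
Total: 10 h 24 min + 9 h 13 min + 5 h 28 min + 4 h 57 min + 9 h 19 min + 6 h 1 min = 45 h 22 min.

45.37 hours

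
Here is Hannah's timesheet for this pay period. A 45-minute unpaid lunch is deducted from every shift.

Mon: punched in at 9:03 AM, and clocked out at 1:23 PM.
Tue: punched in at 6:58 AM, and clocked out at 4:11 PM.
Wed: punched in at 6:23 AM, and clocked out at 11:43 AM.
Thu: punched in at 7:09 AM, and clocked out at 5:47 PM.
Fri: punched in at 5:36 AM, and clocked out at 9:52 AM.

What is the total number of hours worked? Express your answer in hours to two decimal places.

Mon: 9:03 AM–1:23 PM = 4 h 20 min; less 45 min break → 3 h 35 min
Tue: 6:58 AM–4:11 PM = 9 h 13 min; less 45 min break → 8 h 28 min
Wed: 6:23 AM–11:43 AM = 5 h 20 min; less 45 min break → 4 h 35 min
Thu: 7:09 AM–5:47 PM = 10 h 38 min; less 45 min break → 9 h 53 min
Fri: 5:36 AM–9:52 AM = 4 h 16 min; less 45 min break → 3 h 31 min
Total: 3 h 35 min + 8 h 28 min + 4 h 35 min + 9 h 53 min + 3 h 31 min = 30 h 2 min.

30.03 hours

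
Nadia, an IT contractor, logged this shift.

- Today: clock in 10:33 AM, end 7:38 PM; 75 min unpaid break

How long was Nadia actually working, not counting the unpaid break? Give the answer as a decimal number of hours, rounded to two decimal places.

Today: 10:33 AM–7:38 PM = 9 h 5 min; less 75 min break → 7 h 50 min

7.83 hours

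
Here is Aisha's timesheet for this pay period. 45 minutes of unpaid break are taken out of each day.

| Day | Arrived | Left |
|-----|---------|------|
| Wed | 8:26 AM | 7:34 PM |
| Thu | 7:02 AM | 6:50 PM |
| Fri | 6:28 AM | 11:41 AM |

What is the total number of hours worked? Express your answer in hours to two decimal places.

25.90 hours

Wed: 8:26 AM–7:34 PM = 11 h 8 min; less 45 min break → 10 h 23 min
Thu: 7:02 AM–6:50 PM = 11 h 48 min; less 45 min break → 11 h 3 min
Fri: 6:28 AM–11:41 AM = 5 h 13 min; less 45 min break → 4 h 28 min
Total: 10 h 23 min + 11 h 3 min + 4 h 28 min = 25 h 54 min.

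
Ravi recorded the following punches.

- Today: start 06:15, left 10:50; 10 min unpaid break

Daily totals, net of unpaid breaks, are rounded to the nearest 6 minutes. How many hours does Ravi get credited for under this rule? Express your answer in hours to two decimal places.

Today: 06:15–10:50 = 4 h 35 min − 10 min = 4 h 25 min → rounds to 4 h 24 min

4.40 hours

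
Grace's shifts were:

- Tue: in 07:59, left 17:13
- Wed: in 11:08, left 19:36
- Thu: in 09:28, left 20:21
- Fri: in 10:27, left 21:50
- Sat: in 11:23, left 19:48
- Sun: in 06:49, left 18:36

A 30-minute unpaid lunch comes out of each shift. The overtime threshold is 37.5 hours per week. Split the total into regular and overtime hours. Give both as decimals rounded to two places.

Tue: 07:59–17:13 = 9 h 14 min; less 30 min break → 8 h 44 min
Wed: 11:08–19:36 = 8 h 28 min; less 30 min break → 7 h 58 min
Thu: 09:28–20:21 = 10 h 53 min; less 30 min break → 10 h 23 min
Fri: 10:27–21:50 = 11 h 23 min; less 30 min break → 10 h 53 min
Sat: 11:23–19:48 = 8 h 25 min; less 30 min break → 7 h 55 min
Sun: 06:49–18:36 = 11 h 47 min; less 30 min break → 11 h 17 min
Total worked: 57 h 10 min = 57.17 h.
Threshold 37.5 h → overtime 19 h 40 min, regular 37 h 30 min.

Regular 37.50 hours, overtime 19.67 hours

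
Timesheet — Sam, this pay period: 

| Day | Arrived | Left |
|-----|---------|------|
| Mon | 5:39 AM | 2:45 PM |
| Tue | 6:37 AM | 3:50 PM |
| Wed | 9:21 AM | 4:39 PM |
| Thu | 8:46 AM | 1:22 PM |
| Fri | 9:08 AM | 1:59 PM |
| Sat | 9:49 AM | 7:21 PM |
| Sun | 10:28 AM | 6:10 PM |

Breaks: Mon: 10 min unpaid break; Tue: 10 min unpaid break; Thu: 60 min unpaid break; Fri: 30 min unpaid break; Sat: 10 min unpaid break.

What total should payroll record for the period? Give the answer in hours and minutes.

Mon: 5:39 AM–2:45 PM = 9 h 6 min; less 10 min break → 8 h 56 min
Tue: 6:37 AM–3:50 PM = 9 h 13 min; less 10 min break → 9 h 3 min
Wed: 9:21 AM–4:39 PM = 7 h 18 min
Thu: 8:46 AM–1:22 PM = 4 h 36 min; less 60 min break → 3 h 36 min
Fri: 9:08 AM–1:59 PM = 4 h 51 min; less 30 min break → 4 h 21 min
Sat: 9:49 AM–7:21 PM = 9 h 32 min; less 10 min break → 9 h 22 min
Sun: 10:28 AM–6:10 PM = 7 h 42 min
Total: 8 h 56 min + 9 h 3 min + 7 h 18 min + 3 h 36 min + 4 h 21 min + 9 h 22 min + 7 h 42 min = 50 h 18 min.

50 h 18 min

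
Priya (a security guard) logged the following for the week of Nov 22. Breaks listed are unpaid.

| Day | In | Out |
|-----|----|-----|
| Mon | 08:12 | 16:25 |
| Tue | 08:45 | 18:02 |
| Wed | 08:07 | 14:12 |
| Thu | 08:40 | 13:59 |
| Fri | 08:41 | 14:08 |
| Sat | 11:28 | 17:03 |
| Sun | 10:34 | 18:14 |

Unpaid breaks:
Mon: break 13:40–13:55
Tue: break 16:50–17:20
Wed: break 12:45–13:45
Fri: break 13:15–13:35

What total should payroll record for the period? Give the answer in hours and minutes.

Mon: 08:12–16:25 = 8 h 13 min; less 15 min break → 7 h 58 min
Tue: 08:45–18:02 = 9 h 17 min; less 30 min break → 8 h 47 min
Wed: 08:07–14:12 = 6 h 5 min; less 60 min break → 5 h 5 min
Thu: 08:40–13:59 = 5 h 19 min
Fri: 08:41–14:08 = 5 h 27 min; less 20 min break → 5 h 7 min
Sat: 11:28–17:03 = 5 h 35 min
Sun: 10:34–18:14 = 7 h 40 min
Total: 7 h 58 min + 8 h 47 min + 5 h 5 min + 5 h 19 min + 5 h 7 min + 5 h 35 min + 7 h 40 min = 45 h 31 min.

45 h 31 min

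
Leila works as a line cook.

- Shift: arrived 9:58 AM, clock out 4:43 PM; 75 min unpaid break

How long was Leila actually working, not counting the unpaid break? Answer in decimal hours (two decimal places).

5.50 hours

Shift: 9:58 AM–4:43 PM = 6 h 45 min; less 75 min break → 5 h 30 min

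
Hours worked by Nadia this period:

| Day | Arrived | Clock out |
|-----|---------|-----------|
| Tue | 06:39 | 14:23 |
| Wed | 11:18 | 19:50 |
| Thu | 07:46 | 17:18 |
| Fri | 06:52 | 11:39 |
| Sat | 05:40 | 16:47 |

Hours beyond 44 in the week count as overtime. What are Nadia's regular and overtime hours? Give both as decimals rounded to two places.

Tue: 06:39–14:23 = 7 h 44 min
Wed: 11:18–19:50 = 8 h 32 min
Thu: 07:46–17:18 = 9 h 32 min
Fri: 06:52–11:39 = 4 h 47 min
Sat: 05:40–16:47 = 11 h 7 min
Total worked: 41 h 42 min = 41.70 h.
Threshold 44 h → overtime 0 h 0 min, regular 41 h 42 min.

Regular 41.70 hours, overtime 0.00 hours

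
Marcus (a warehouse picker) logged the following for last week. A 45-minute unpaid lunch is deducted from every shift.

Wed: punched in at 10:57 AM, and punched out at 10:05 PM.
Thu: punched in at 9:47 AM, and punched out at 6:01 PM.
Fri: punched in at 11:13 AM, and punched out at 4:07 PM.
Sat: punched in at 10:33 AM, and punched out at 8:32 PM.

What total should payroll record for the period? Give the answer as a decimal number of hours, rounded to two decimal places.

Wed: 10:57 AM–10:05 PM = 11 h 8 min; less 45 min break → 10 h 23 min
Thu: 9:47 AM–6:01 PM = 8 h 14 min; less 45 min break → 7 h 29 min
Fri: 11:13 AM–4:07 PM = 4 h 54 min; less 45 min break → 4 h 9 min
Sat: 10:33 AM–8:32 PM = 9 h 59 min; less 45 min break → 9 h 14 min
Total: 10 h 23 min + 7 h 29 min + 4 h 9 min + 9 h 14 min = 31 h 15 min.

31.25 hours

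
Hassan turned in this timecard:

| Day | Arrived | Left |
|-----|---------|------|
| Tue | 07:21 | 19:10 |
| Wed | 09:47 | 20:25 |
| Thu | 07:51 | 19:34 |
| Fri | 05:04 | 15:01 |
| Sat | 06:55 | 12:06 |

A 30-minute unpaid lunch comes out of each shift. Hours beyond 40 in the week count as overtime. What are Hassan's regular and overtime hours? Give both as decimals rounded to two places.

Regular 40.00 hours, overtime 6.80 hours

Tue: 07:21–19:10 = 11 h 49 min; less 30 min break → 11 h 19 min
Wed: 09:47–20:25 = 10 h 38 min; less 30 min break → 10 h 8 min
Thu: 07:51–19:34 = 11 h 43 min; less 30 min break → 11 h 13 min
Fri: 05:04–15:01 = 9 h 57 min; less 30 min break → 9 h 27 min
Sat: 06:55–12:06 = 5 h 11 min; less 30 min break → 4 h 41 min
Total worked: 46 h 48 min = 46.80 h.
Threshold 40 h → overtime 6 h 48 min, regular 40 h 0 min.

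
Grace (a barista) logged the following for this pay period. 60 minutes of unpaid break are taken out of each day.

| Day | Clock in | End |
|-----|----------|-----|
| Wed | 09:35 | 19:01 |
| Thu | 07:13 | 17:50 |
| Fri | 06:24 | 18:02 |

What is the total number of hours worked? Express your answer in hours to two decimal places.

Wed: 09:35–19:01 = 9 h 26 min; less 60 min break → 8 h 26 min
Thu: 07:13–17:50 = 10 h 37 min; less 60 min break → 9 h 37 min
Fri: 06:24–18:02 = 11 h 38 min; less 60 min break → 10 h 38 min
Total: 8 h 26 min + 9 h 37 min + 10 h 38 min = 28 h 41 min.

28.68 hours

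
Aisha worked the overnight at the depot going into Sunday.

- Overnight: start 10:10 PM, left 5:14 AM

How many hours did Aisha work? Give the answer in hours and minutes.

7 h 4 min

Overnight: 10:10 PM → midnight = 1 h 50 min; midnight → 5:14 AM = 5 h 14 min; span 7 h 4 min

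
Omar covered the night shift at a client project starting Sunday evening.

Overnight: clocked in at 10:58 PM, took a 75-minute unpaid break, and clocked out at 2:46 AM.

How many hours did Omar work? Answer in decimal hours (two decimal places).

2.55 hours

Overnight: 10:58 PM → midnight = 1 h 2 min; midnight → 2:46 AM = 2 h 46 min; span 3 h 48 min; less 75 min break → 2 h 33 min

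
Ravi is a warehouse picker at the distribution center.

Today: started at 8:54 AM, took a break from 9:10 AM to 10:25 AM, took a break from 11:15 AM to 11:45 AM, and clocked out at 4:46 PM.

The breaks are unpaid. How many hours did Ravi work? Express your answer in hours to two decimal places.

Today: 8:54 AM–4:46 PM = 7 h 52 min; less 105 min break → 6 h 7 min

6.12 hours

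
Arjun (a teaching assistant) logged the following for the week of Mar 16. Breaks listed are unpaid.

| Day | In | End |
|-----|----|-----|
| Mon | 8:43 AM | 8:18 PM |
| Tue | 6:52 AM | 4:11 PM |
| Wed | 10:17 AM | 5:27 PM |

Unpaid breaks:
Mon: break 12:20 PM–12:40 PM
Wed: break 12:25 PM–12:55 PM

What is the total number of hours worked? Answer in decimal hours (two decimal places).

Mon: 8:43 AM–8:18 PM = 11 h 35 min; less 20 min break → 11 h 15 min
Tue: 6:52 AM–4:11 PM = 9 h 19 min
Wed: 10:17 AM–5:27 PM = 7 h 10 min; less 30 min break → 6 h 40 min
Total: 11 h 15 min + 9 h 19 min + 6 h 40 min = 27 h 14 min.

27.23 hours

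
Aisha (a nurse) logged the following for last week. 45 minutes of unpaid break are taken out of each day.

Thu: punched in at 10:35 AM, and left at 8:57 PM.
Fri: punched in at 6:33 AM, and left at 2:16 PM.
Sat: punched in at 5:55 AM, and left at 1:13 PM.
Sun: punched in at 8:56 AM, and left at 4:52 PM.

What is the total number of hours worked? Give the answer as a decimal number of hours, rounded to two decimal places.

30.32 hours

Thu: 10:35 AM–8:57 PM = 10 h 22 min; less 45 min break → 9 h 37 min
Fri: 6:33 AM–2:16 PM = 7 h 43 min; less 45 min break → 6 h 58 min
Sat: 5:55 AM–1:13 PM = 7 h 18 min; less 45 min break → 6 h 33 min
Sun: 8:56 AM–4:52 PM = 7 h 56 min; less 45 min break → 7 h 11 min
Total: 9 h 37 min + 6 h 58 min + 6 h 33 min + 7 h 11 min = 30 h 19 min.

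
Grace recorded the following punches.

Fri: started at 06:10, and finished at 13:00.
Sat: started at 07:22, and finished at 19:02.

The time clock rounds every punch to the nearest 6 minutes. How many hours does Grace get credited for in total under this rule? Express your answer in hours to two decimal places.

18.40 hours

Fri: in 06:10→06:12, out 13:00→13:00; 6 h 48 min
Sat: in 07:22→07:24, out 19:02→19:00; 11 h 36 min
Total credited: 18 h 24 min.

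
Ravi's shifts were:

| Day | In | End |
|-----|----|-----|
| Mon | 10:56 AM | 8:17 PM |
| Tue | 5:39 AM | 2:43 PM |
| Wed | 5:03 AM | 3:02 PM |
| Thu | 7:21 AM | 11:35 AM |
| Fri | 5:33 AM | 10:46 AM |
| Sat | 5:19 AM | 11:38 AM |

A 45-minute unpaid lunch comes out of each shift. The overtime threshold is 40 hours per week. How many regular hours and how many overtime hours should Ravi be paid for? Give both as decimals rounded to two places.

Regular 39.67 hours, overtime 0.00 hours

Mon: 10:56 AM–8:17 PM = 9 h 21 min; less 45 min break → 8 h 36 min
Tue: 5:39 AM–2:43 PM = 9 h 4 min; less 45 min break → 8 h 19 min
Wed: 5:03 AM–3:02 PM = 9 h 59 min; less 45 min break → 9 h 14 min
Thu: 7:21 AM–11:35 AM = 4 h 14 min; less 45 min break → 3 h 29 min
Fri: 5:33 AM–10:46 AM = 5 h 13 min; less 45 min break → 4 h 28 min
Sat: 5:19 AM–11:38 AM = 6 h 19 min; less 45 min break → 5 h 34 min
Total worked: 39 h 40 min = 39.67 h.
Threshold 40 h → overtime 0 h 0 min, regular 39 h 40 min.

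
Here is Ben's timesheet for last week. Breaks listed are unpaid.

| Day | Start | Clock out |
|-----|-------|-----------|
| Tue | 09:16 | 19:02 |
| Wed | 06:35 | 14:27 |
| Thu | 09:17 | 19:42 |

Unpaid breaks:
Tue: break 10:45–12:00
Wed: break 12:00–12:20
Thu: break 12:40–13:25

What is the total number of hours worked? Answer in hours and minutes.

Tue: 09:16–19:02 = 9 h 46 min; less 75 min break → 8 h 31 min
Wed: 06:35–14:27 = 7 h 52 min; less 20 min break → 7 h 32 min
Thu: 09:17–19:42 = 10 h 25 min; less 45 min break → 9 h 40 min
Total: 8 h 31 min + 7 h 32 min + 9 h 40 min = 25 h 43 min.

25 h 43 min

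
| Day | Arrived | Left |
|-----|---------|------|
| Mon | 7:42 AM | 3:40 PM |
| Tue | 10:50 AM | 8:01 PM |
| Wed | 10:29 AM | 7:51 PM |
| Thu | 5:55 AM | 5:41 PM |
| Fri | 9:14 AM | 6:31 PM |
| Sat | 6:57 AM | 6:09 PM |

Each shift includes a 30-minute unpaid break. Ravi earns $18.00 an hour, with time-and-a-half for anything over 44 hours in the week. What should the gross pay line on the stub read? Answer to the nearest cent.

Mon: 7:42 AM–3:40 PM = 7 h 58 min; less 30 min break → 7 h 28 min
Tue: 10:50 AM–8:01 PM = 9 h 11 min; less 30 min break → 8 h 41 min
Wed: 10:29 AM–7:51 PM = 9 h 22 min; less 30 min break → 8 h 52 min
Thu: 5:55 AM–5:41 PM = 11 h 46 min; less 30 min break → 11 h 16 min
Fri: 9:14 AM–6:31 PM = 9 h 17 min; less 30 min break → 8 h 47 min
Sat: 6:57 AM–6:09 PM = 11 h 12 min; less 30 min break → 10 h 42 min
Total worked: 55 h 46 min = 3346 min.
Regular 44 h 0 min = 2640 min at $18.00/h; overtime 11 h 46 min = 706 min at $27.00/h.
Pay = (2640 × $18.00 + 706 × $27.00) ÷ 60 = $1109.70.

$1109.70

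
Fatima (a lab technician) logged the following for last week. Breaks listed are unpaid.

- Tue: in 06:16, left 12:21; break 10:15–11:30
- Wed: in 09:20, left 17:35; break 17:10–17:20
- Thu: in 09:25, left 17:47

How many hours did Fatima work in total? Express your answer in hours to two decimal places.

Tue: 06:16–12:21 = 6 h 5 min; less 75 min break → 4 h 50 min
Wed: 09:20–17:35 = 8 h 15 min; less 10 min break → 8 h 5 min
Thu: 09:25–17:47 = 8 h 22 min
Total: 4 h 50 min + 8 h 5 min + 8 h 22 min = 21 h 17 min.

21.28 hours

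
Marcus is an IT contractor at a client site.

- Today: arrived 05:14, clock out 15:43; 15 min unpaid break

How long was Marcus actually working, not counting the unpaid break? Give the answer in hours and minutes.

Today: 05:14–15:43 = 10 h 29 min; less 15 min break → 10 h 14 min

10 h 14 min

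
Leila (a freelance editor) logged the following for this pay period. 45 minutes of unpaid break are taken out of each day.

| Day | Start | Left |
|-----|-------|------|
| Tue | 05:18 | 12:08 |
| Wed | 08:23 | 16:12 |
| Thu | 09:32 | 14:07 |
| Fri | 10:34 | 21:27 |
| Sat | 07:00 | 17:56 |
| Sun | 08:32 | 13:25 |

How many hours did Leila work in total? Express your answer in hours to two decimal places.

Tue: 05:18–12:08 = 6 h 50 min; less 45 min break → 6 h 5 min
Wed: 08:23–16:12 = 7 h 49 min; less 45 min break → 7 h 4 min
Thu: 09:32–14:07 = 4 h 35 min; less 45 min break → 3 h 50 min
Fri: 10:34–21:27 = 10 h 53 min; less 45 min break → 10 h 8 min
Sat: 07:00–17:56 = 10 h 56 min; less 45 min break → 10 h 11 min
Sun: 08:32–13:25 = 4 h 53 min; less 45 min break → 4 h 8 min
Total: 6 h 5 min + 7 h 4 min + 3 h 50 min + 10 h 8 min + 10 h 11 min + 4 h 8 min = 41 h 26 min.

41.43 hours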